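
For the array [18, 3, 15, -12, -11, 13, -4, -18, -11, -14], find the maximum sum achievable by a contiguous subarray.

Using Kadane's algorithm on [18, 3, 15, -12, -11, 13, -4, -18, -11, -14]:

Scanning through the array:
Position 1 (value 3): max_ending_here = 21, max_so_far = 21
Position 2 (value 15): max_ending_here = 36, max_so_far = 36
Position 3 (value -12): max_ending_here = 24, max_so_far = 36
Position 4 (value -11): max_ending_here = 13, max_so_far = 36
Position 5 (value 13): max_ending_here = 26, max_so_far = 36
Position 6 (value -4): max_ending_here = 22, max_so_far = 36
Position 7 (value -18): max_ending_here = 4, max_so_far = 36
Position 8 (value -11): max_ending_here = -7, max_so_far = 36
Position 9 (value -14): max_ending_here = -14, max_so_far = 36

Maximum subarray: [18, 3, 15]
Maximum sum: 36

The maximum subarray is [18, 3, 15] with sum 36. This subarray runs from index 0 to index 2.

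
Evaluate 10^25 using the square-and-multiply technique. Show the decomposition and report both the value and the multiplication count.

Computing 10^25 by squaring (build up from 10^1; each line after the first costs one multiplication):

10^1 = 10
10^2 = (10^1)^2 = 10^2 = 100
10^3 = 10 * 10^2 = 10 * 100 = 1000
10^6 = (10^3)^2 = 1000^2 = 1000000
10^12 = (10^6)^2 = 1000000^2 = 1000000000000
10^24 = (10^12)^2 = 1000000000000^2 = 1000000000000000000000000
10^25 = 10 * 10^24 = 10 * 1000000000000000000000000 = 10000000000000000000000000

Result: 10000000000000000000000000
Multiplications needed: 6 (6 lines after 10^1)

10^25 = 10000000000000000000000000. Using exponentiation by squaring, this requires 6 multiplications. The key idea: if the exponent is even, square the half-power; if odd, multiply by the base once.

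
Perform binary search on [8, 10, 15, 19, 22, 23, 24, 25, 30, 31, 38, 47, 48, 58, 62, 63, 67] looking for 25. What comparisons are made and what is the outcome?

Binary search for 25 in [8, 10, 15, 19, 22, 23, 24, 25, 30, 31, 38, 47, 48, 58, 62, 63, 67]:

lo=0, hi=16, mid=8, arr[mid]=30 -> 30 > 25, search left half
lo=0, hi=7, mid=3, arr[mid]=19 -> 19 < 25, search right half
lo=4, hi=7, mid=5, arr[mid]=23 -> 23 < 25, search right half
lo=6, hi=7, mid=6, arr[mid]=24 -> 24 < 25, search right half
lo=7, hi=7, mid=7, arr[mid]=25 -> Found target at index 7!

Binary search finds 25 at index 7 after 5 comparisons. The search repeatedly halves the search space by comparing with the middle element.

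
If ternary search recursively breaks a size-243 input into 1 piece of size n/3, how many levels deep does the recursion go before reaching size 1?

For divide and conquer with division factor 3:

Problem sizes at each level:
Level 0: 243
Level 1: 81
Level 2: 27
Level 3: 9
Level 4: 3
Level 5: 1

The root is level 0 and the size-1 base case is level 5 (the tree spans levels 0 through 5, i.e. 6 levels counting the root), so the depth is the number of divisions: log_3(243) = 5

The recursion tree depth is log_3(243) = 5. At each level, the problem size is divided by 3, so it takes 5 divisions to reduce to a base case of size 1. The algorithm makes 1 recursive call at each level.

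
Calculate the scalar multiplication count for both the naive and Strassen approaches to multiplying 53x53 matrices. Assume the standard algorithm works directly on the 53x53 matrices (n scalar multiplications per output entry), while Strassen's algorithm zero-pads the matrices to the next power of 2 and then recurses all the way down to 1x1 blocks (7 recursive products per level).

Matrix multiplication for 53x53 matrices:

Strassen's algorithm requires power-of-2 dimensions. Pad 53x53 to 64x64 (next power of 2).

Standard algorithm: 53^3 = 148877 multiplications
Strassen's algorithm: 7^(log2(64)) = 7^6 = 117649 multiplications
Savings: 148877 - 117649 = 31228 multiplications

Standard: 148877 multiplications (53^3). Strassen: 117649 multiplications (7^6, after padding to 64x64). Strassen reduces 8 recursive multiplications to 7 at each level.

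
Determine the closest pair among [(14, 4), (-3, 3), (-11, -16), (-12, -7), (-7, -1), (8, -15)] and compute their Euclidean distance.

Computing all pairwise distances among 6 points:

d((14, 4), (-3, 3)) = 17.0294
d((14, 4), (-11, -16)) = 32.0156
d((14, 4), (-12, -7)) = 28.2312
d((14, 4), (-7, -1)) = 21.587
d((14, 4), (8, -15)) = 19.9249
d((-3, 3), (-11, -16)) = 20.6155
d((-3, 3), (-12, -7)) = 13.4536
d((-3, 3), (-7, -1)) = 5.6569 <-- minimum
d((-3, 3), (8, -15)) = 21.095
d((-11, -16), (-12, -7)) = 9.0554
d((-11, -16), (-7, -1)) = 15.5242
d((-11, -16), (8, -15)) = 19.0263
d((-12, -7), (-7, -1)) = 7.8102
d((-12, -7), (8, -15)) = 21.5407
d((-7, -1), (8, -15)) = 20.5183

Closest pair: (-3, 3) and (-7, -1) with distance 5.6569

The closest pair is (-3, 3) and (-7, -1) with Euclidean distance 5.6569. For 6 points, brute-force pairwise comparison is shown above. For large n, the divide-and-conquer algorithm (sort by x, recurse on halves, check the dividing strip) achieves O(n log n).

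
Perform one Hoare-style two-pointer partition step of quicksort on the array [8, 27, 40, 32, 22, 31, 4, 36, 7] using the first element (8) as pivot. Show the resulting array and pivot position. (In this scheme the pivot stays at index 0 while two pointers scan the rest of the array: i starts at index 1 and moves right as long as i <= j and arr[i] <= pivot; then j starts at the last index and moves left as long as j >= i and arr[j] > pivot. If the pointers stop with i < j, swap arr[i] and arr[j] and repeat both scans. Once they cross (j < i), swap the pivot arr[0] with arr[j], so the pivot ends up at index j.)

Hoare-style two-pointer partition with pivot = 8:

Initial array: [8, 27, 40, 32, 22, 31, 4, 36, 7]

Pointers start at i = 1, j = 8.
i stops at index 1 (arr[1]=27 > 8), j stops at index 8 (arr[8]=7 <= 8): swap arr[1] and arr[8], array becomes [8, 7, 40, 32, 22, 31, 4, 36, 27]
i stops at index 2 (arr[2]=40 > 8), j stops at index 6 (arr[6]=4 <= 8): swap arr[2] and arr[6], array becomes [8, 7, 4, 32, 22, 31, 40, 36, 27]
i ends at 3, j ends at 2: the pointers have crossed (j < i), so scanning stops.

Swap pivot arr[0] with arr[2] to place pivot at position 2: [4, 7, 8, 32, 22, 31, 40, 36, 27]
Pivot position: 2

After partitioning with pivot 8, the array becomes [4, 7, 8, 32, 22, 31, 40, 36, 27]. The pivot is placed at index 2. All elements to the left of the pivot are <= 8, and all elements to the right are > 8.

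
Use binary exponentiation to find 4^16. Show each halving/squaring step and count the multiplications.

Computing 4^16 by squaring (build up from 4^1; each line after the first costs one multiplication):

4^1 = 4
4^2 = (4^1)^2 = 4^2 = 16
4^4 = (4^2)^2 = 16^2 = 256
4^8 = (4^4)^2 = 256^2 = 65536
4^16 = (4^8)^2 = 65536^2 = 4294967296

Result: 4294967296
Multiplications needed: 4 (4 lines after 4^1)

4^16 = 4294967296. Using exponentiation by squaring, this requires 4 multiplications. The key idea: if the exponent is even, square the half-power; if odd, multiply by the base once.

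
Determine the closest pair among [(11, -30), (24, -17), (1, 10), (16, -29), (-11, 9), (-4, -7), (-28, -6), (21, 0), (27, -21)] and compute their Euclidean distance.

Computing all pairwise distances among 9 points:

d((11, -30), (24, -17)) = 18.3848
d((11, -30), (1, 10)) = 41.2311
d((11, -30), (16, -29)) = 5.099
d((11, -30), (-11, 9)) = 44.7772
d((11, -30), (-4, -7)) = 27.4591
d((11, -30), (-28, -6)) = 45.793
d((11, -30), (21, 0)) = 31.6228
d((11, -30), (27, -21)) = 18.3576
d((24, -17), (1, 10)) = 35.4683
d((24, -17), (16, -29)) = 14.4222
d((24, -17), (-11, 9)) = 43.6005
d((24, -17), (-4, -7)) = 29.7321
d((24, -17), (-28, -6)) = 53.1507
d((24, -17), (21, 0)) = 17.2627
d((24, -17), (27, -21)) = 5.0 <-- minimum
d((1, 10), (16, -29)) = 41.7852
d((1, 10), (-11, 9)) = 12.0416
d((1, 10), (-4, -7)) = 17.72
d((1, 10), (-28, -6)) = 33.121
d((1, 10), (21, 0)) = 22.3607
d((1, 10), (27, -21)) = 40.4599
d((16, -29), (-11, 9)) = 46.6154
d((16, -29), (-4, -7)) = 29.7321
d((16, -29), (-28, -6)) = 49.6488
d((16, -29), (21, 0)) = 29.4279
d((16, -29), (27, -21)) = 13.6015
d((-11, 9), (-4, -7)) = 17.4642
d((-11, 9), (-28, -6)) = 22.6716
d((-11, 9), (21, 0)) = 33.2415
d((-11, 9), (27, -21)) = 48.4149
d((-4, -7), (-28, -6)) = 24.0208
d((-4, -7), (21, 0)) = 25.9615
d((-4, -7), (27, -21)) = 34.0147
d((-28, -6), (21, 0)) = 49.366
d((-28, -6), (27, -21)) = 57.0088
d((21, 0), (27, -21)) = 21.8403

Closest pair: (24, -17) and (27, -21) with distance 5.0

The closest pair is (24, -17) and (27, -21) with Euclidean distance 5.0. For 9 points, brute-force pairwise comparison is shown above. For large n, the divide-and-conquer algorithm (sort by x, recurse on halves, check the dividing strip) achieves O(n log n).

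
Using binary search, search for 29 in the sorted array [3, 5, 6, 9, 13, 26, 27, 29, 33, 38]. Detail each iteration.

Binary search for 29 in [3, 5, 6, 9, 13, 26, 27, 29, 33, 38]:

lo=0, hi=9, mid=4, arr[mid]=13 -> 13 < 29, search right half
lo=5, hi=9, mid=7, arr[mid]=29 -> Found target at index 7!

Binary search finds 29 at index 7 after 2 comparisons. The search repeatedly halves the search space by comparing with the middle element.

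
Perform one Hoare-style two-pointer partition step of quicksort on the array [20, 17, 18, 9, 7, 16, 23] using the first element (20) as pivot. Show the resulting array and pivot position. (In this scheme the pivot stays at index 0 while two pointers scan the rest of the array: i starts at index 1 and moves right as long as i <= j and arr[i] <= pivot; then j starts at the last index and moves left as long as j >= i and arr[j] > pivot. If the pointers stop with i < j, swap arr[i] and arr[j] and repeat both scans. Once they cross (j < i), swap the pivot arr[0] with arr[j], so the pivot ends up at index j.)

Hoare-style two-pointer partition with pivot = 20:

Initial array: [20, 17, 18, 9, 7, 16, 23]

Pointers start at i = 1, j = 6.
i ends at 6, j ends at 5: the pointers have crossed (j < i), so scanning stops.

Swap pivot arr[0] with arr[5] to place pivot at position 5: [16, 17, 18, 9, 7, 20, 23]
Pivot position: 5

After partitioning with pivot 20, the array becomes [16, 17, 18, 9, 7, 20, 23]. The pivot is placed at index 5. All elements to the left of the pivot are <= 20, and all elements to the right are > 20.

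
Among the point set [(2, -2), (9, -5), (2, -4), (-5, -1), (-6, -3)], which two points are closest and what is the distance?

Computing all pairwise distances among 5 points:

d((2, -2), (9, -5)) = 7.6158
d((2, -2), (2, -4)) = 2.0 <-- minimum
d((2, -2), (-5, -1)) = 7.0711
d((2, -2), (-6, -3)) = 8.0623
d((9, -5), (2, -4)) = 7.0711
d((9, -5), (-5, -1)) = 14.5602
d((9, -5), (-6, -3)) = 15.1327
d((2, -4), (-5, -1)) = 7.6158
d((2, -4), (-6, -3)) = 8.0623
d((-5, -1), (-6, -3)) = 2.2361

Closest pair: (2, -2) and (2, -4) with distance 2.0

The closest pair is (2, -2) and (2, -4) with Euclidean distance 2.0. For 5 points, brute-force pairwise comparison is shown above. For large n, the divide-and-conquer algorithm (sort by x, recurse on halves, check the dividing strip) achieves O(n log n).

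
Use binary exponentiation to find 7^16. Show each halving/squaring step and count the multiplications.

Computing 7^16 by squaring (build up from 7^1; each line after the first costs one multiplication):

7^1 = 7
7^2 = (7^1)^2 = 7^2 = 49
7^4 = (7^2)^2 = 49^2 = 2401
7^8 = (7^4)^2 = 2401^2 = 5764801
7^16 = (7^8)^2 = 5764801^2 = 33232930569601

Result: 33232930569601
Multiplications needed: 4 (4 lines after 7^1)

7^16 = 33232930569601. Using exponentiation by squaring, this requires 4 multiplications. The key idea: if the exponent is even, square the half-power; if odd, multiply by the base once.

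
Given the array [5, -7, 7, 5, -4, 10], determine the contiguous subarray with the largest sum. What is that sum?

Using Kadane's algorithm on [5, -7, 7, 5, -4, 10]:

Scanning through the array:
Position 1 (value -7): max_ending_here = -2, max_so_far = 5
Position 2 (value 7): max_ending_here = 7, max_so_far = 7
Position 3 (value 5): max_ending_here = 12, max_so_far = 12
Position 4 (value -4): max_ending_here = 8, max_so_far = 12
Position 5 (value 10): max_ending_here = 18, max_so_far = 18

Maximum subarray: [7, 5, -4, 10]
Maximum sum: 18

The maximum subarray is [7, 5, -4, 10] with sum 18. This subarray runs from index 2 to index 5.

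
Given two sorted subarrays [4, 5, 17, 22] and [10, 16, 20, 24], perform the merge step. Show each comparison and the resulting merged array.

Merging process:

Compare 4 vs 10: take 4 from left. Merged: [4]
Compare 5 vs 10: take 5 from left. Merged: [4, 5]
Compare 17 vs 10: take 10 from right. Merged: [4, 5, 10]
Compare 17 vs 16: take 16 from right. Merged: [4, 5, 10, 16]
Compare 17 vs 20: take 17 from left. Merged: [4, 5, 10, 16, 17]
Compare 22 vs 20: take 20 from right. Merged: [4, 5, 10, 16, 17, 20]
Compare 22 vs 24: take 22 from left. Merged: [4, 5, 10, 16, 17, 20, 22]
Append remaining from right: [24]. Merged: [4, 5, 10, 16, 17, 20, 22, 24]

Final merged array: [4, 5, 10, 16, 17, 20, 22, 24]
Total comparisons: 7

The merged array is [4, 5, 10, 16, 17, 20, 22, 24], requiring 7 comparisons. The merge step runs in O(n) time where n is the total number of elements.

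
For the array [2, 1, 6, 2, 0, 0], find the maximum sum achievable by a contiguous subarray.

Using Kadane's algorithm on [2, 1, 6, 2, 0, 0]:

Scanning through the array:
Position 1 (value 1): max_ending_here = 3, max_so_far = 3
Position 2 (value 6): max_ending_here = 9, max_so_far = 9
Position 3 (value 2): max_ending_here = 11, max_so_far = 11
Position 4 (value 0): max_ending_here = 11, max_so_far = 11
Position 5 (value 0): max_ending_here = 11, max_so_far = 11

Maximum subarray: [2, 1, 6, 2]
Maximum sum: 11

The maximum subarray is [2, 1, 6, 2] with sum 11. This subarray runs from index 0 to index 3.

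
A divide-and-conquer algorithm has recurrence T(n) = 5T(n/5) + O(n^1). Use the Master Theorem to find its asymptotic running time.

Master Theorem for T(n) = 5T(n/5) + O(n^1):

a = 5, b = 5, c = 1
log_b(a) = log_5(5) = 1.0000

Case 2: c = 1 = log_5(5) = 1.0000
T(n) = O(n^1 log n) = O(n log n)

For T(n) = 5T(n/5) + O(n^1): log_5(5) = 1.0000. This is Case 2 of the Master Theorem (c = log_b(a), equal work at all levels), giving O(n log n).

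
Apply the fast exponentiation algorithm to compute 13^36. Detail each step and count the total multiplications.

Computing 13^36 by squaring (build up from 13^1; each line after the first costs one multiplication):

13^1 = 13
13^2 = (13^1)^2 = 13^2 = 169
13^4 = (13^2)^2 = 169^2 = 28561
13^8 = (13^4)^2 = 28561^2 = 815730721
13^9 = 13 * 13^8 = 13 * 815730721 = 10604499373
13^18 = (13^9)^2 = 10604499373^2 = 112455406951957393129
13^36 = (13^18)^2 = 112455406951957393129^2 = 12646218552730347184269489080961456410641

Result: 12646218552730347184269489080961456410641
Multiplications needed: 6 (6 lines after 13^1)

13^36 = 12646218552730347184269489080961456410641. Using exponentiation by squaring, this requires 6 multiplications. The key idea: if the exponent is even, square the half-power; if odd, multiply by the base once.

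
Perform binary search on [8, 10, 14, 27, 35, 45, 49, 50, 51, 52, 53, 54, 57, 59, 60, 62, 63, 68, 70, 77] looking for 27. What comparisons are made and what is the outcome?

Binary search for 27 in [8, 10, 14, 27, 35, 45, 49, 50, 51, 52, 53, 54, 57, 59, 60, 62, 63, 68, 70, 77]:

lo=0, hi=19, mid=9, arr[mid]=52 -> 52 > 27, search left half
lo=0, hi=8, mid=4, arr[mid]=35 -> 35 > 27, search left half
lo=0, hi=3, mid=1, arr[mid]=10 -> 10 < 27, search right half
lo=2, hi=3, mid=2, arr[mid]=14 -> 14 < 27, search right half
lo=3, hi=3, mid=3, arr[mid]=27 -> Found target at index 3!

Binary search finds 27 at index 3 after 5 comparisons. The search repeatedly halves the search space by comparing with the middle element.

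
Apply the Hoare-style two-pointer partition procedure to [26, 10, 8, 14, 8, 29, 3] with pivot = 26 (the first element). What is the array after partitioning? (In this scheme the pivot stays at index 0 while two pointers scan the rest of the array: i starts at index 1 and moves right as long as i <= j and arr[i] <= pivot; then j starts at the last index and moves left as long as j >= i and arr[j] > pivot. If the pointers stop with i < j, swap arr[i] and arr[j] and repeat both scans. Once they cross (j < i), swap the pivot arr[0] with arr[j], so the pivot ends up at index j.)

Hoare-style two-pointer partition with pivot = 26:

Initial array: [26, 10, 8, 14, 8, 29, 3]

Pointers start at i = 1, j = 6.
i stops at index 5 (arr[5]=29 > 26), j stops at index 6 (arr[6]=3 <= 26): swap arr[5] and arr[6], array becomes [26, 10, 8, 14, 8, 3, 29]
i ends at 6, j ends at 5: the pointers have crossed (j < i), so scanning stops.

Swap pivot arr[0] with arr[5] to place pivot at position 5: [3, 10, 8, 14, 8, 26, 29]
Pivot position: 5

After partitioning with pivot 26, the array becomes [3, 10, 8, 14, 8, 26, 29]. The pivot is placed at index 5. All elements to the left of the pivot are <= 26, and all elements to the right are > 26.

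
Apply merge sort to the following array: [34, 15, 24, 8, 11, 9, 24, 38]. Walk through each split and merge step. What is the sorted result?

Merge sort trace:

Split: [34, 15, 24, 8, 11, 9, 24, 38] -> [34, 15, 24, 8] and [11, 9, 24, 38]
  Split: [34, 15, 24, 8] -> [34, 15] and [24, 8]
    Split: [34, 15] -> [34] and [15]
    Merge: [34] + [15] -> [15, 34]
    Split: [24, 8] -> [24] and [8]
    Merge: [24] + [8] -> [8, 24]
  Merge: [15, 34] + [8, 24] -> [8, 15, 24, 34]
  Split: [11, 9, 24, 38] -> [11, 9] and [24, 38]
    Split: [11, 9] -> [11] and [9]
    Merge: [11] + [9] -> [9, 11]
    Split: [24, 38] -> [24] and [38]
    Merge: [24] + [38] -> [24, 38]
  Merge: [9, 11] + [24, 38] -> [9, 11, 24, 38]
Merge: [8, 15, 24, 34] + [9, 11, 24, 38] -> [8, 9, 11, 15, 24, 24, 34, 38]

Final sorted array: [8, 9, 11, 15, 24, 24, 34, 38]

The merge sort proceeds by recursively splitting the array and merging sorted halves.
After all merges, the sorted array is [8, 9, 11, 15, 24, 24, 34, 38].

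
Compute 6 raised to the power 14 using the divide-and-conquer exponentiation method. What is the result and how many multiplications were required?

Computing 6^14 by squaring (build up from 6^1; each line after the first costs one multiplication):

6^1 = 6
6^2 = (6^1)^2 = 6^2 = 36
6^3 = 6 * 6^2 = 6 * 36 = 216
6^6 = (6^3)^2 = 216^2 = 46656
6^7 = 6 * 6^6 = 6 * 46656 = 279936
6^14 = (6^7)^2 = 279936^2 = 78364164096

Result: 78364164096
Multiplications needed: 5 (5 lines after 6^1)

6^14 = 78364164096. Using exponentiation by squaring, this requires 5 multiplications. The key idea: if the exponent is even, square the half-power; if odd, multiply by the base once.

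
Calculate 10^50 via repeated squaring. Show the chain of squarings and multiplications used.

Computing 10^50 by squaring (build up from 10^1; each line after the first costs one multiplication):

10^1 = 10
10^2 = (10^1)^2 = 10^2 = 100
10^3 = 10 * 10^2 = 10 * 100 = 1000
10^6 = (10^3)^2 = 1000^2 = 1000000
10^12 = (10^6)^2 = 1000000^2 = 1000000000000
10^24 = (10^12)^2 = 1000000000000^2 = 1000000000000000000000000
10^25 = 10 * 10^24 = 10 * 1000000000000000000000000 = 10000000000000000000000000
10^50 = (10^25)^2 = 10000000000000000000000000^2 = 100000000000000000000000000000000000000000000000000

Result: 100000000000000000000000000000000000000000000000000
Multiplications needed: 7 (7 lines after 10^1)

10^50 = 100000000000000000000000000000000000000000000000000. Using exponentiation by squaring, this requires 7 multiplications. The key idea: if the exponent is even, square the half-power; if odd, multiply by the base once.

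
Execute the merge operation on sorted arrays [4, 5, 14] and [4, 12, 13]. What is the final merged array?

Merging process:

Compare 4 vs 4: take 4 from left. Merged: [4]
Compare 5 vs 4: take 4 from right. Merged: [4, 4]
Compare 5 vs 12: take 5 from left. Merged: [4, 4, 5]
Compare 14 vs 12: take 12 from right. Merged: [4, 4, 5, 12]
Compare 14 vs 13: take 13 from right. Merged: [4, 4, 5, 12, 13]
Append remaining from left: [14]. Merged: [4, 4, 5, 12, 13, 14]

Final merged array: [4, 4, 5, 12, 13, 14]
Total comparisons: 5

The merged array is [4, 4, 5, 12, 13, 14], requiring 5 comparisons. The merge step runs in O(n) time where n is the total number of elements.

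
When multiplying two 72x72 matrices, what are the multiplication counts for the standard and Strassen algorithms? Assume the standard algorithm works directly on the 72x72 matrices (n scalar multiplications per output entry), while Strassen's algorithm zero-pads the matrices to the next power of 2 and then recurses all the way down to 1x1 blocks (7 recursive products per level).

Matrix multiplication for 72x72 matrices:

Strassen's algorithm requires power-of-2 dimensions. Pad 72x72 to 128x128 (next power of 2).

Standard algorithm: 72^3 = 373248 multiplications
Strassen's algorithm: 7^(log2(128)) = 7^7 = 823543 multiplications
Difference: 373248 - 823543 = -450295 (Strassen uses MORE here due to padding overhead — for small or just-over-power-of-2 n, padding can outweigh the per-level savings)

Standard: 373248 multiplications (72^3). Strassen: 823543 multiplications (7^7, after padding to 128x128). Strassen reduces 8 recursive multiplications to 7 at each level.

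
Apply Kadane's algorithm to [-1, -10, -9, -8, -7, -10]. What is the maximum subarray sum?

Using Kadane's algorithm on [-1, -10, -9, -8, -7, -10]:

Scanning through the array:
Position 1 (value -10): max_ending_here = -10, max_so_far = -1
Position 2 (value -9): max_ending_here = -9, max_so_far = -1
Position 3 (value -8): max_ending_here = -8, max_so_far = -1
Position 4 (value -7): max_ending_here = -7, max_so_far = -1
Position 5 (value -10): max_ending_here = -10, max_so_far = -1

Maximum subarray: [-1]
Maximum sum: -1

The maximum subarray is [-1] with sum -1. This subarray runs from index 0 to index 0.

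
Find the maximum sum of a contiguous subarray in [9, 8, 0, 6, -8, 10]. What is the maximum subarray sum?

Using Kadane's algorithm on [9, 8, 0, 6, -8, 10]:

Scanning through the array:
Position 1 (value 8): max_ending_here = 17, max_so_far = 17
Position 2 (value 0): max_ending_here = 17, max_so_far = 17
Position 3 (value 6): max_ending_here = 23, max_so_far = 23
Position 4 (value -8): max_ending_here = 15, max_so_far = 23
Position 5 (value 10): max_ending_here = 25, max_so_far = 25

Maximum subarray: [9, 8, 0, 6, -8, 10]
Maximum sum: 25

The maximum subarray is [9, 8, 0, 6, -8, 10] with sum 25. This subarray runs from index 0 to index 5.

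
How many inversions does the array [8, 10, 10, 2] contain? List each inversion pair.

Finding inversions in [8, 10, 10, 2]:

(0, 3): arr[0]=8 > arr[3]=2
(1, 3): arr[1]=10 > arr[3]=2
(2, 3): arr[2]=10 > arr[3]=2

Total inversions: 3

The array has 3 inversion(s): (0,3), (1,3), (2,3). Each pair (i,j) satisfies i < j and arr[i] > arr[j].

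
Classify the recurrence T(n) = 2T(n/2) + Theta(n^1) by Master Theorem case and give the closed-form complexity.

Master Theorem for T(n) = 2T(n/2) + O(n^1):

a = 2, b = 2, c = 1
log_b(a) = log_2(2) = 1.0000

Case 2: c = 1 = log_2(2) = 1.0000
T(n) = O(n^1 log n) = O(n log n)

For T(n) = 2T(n/2) + O(n^1): log_2(2) = 1.0000. This is Case 2 of the Master Theorem (c = log_b(a), equal work at all levels), giving O(n log n).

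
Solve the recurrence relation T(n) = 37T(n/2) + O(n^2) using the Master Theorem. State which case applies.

Master Theorem for T(n) = 37T(n/2) + O(n^2):

a = 37, b = 2, c = 2
log_b(a) = log_2(37) = 5.2095

Case 1: c = 2 < log_2(37) = 5.2095
T(n) = O(n^(log_2 37))

For T(n) = 37T(n/2) + O(n^2): log_2(37) = 5.2095. This is Case 1 of the Master Theorem (c < log_b(a), work dominated by leaves), giving O(n^(log_2 37)).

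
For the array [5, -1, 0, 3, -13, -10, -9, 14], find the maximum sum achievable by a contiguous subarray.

Using Kadane's algorithm on [5, -1, 0, 3, -13, -10, -9, 14]:

Scanning through the array:
Position 1 (value -1): max_ending_here = 4, max_so_far = 5
Position 2 (value 0): max_ending_here = 4, max_so_far = 5
Position 3 (value 3): max_ending_here = 7, max_so_far = 7
Position 4 (value -13): max_ending_here = -6, max_so_far = 7
Position 5 (value -10): max_ending_here = -10, max_so_far = 7
Position 6 (value -9): max_ending_here = -9, max_so_far = 7
Position 7 (value 14): max_ending_here = 14, max_so_far = 14

Maximum subarray: [14]
Maximum sum: 14

The maximum subarray is [14] with sum 14. This subarray runs from index 7 to index 7.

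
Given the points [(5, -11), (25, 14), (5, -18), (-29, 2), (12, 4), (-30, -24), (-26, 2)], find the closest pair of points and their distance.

Computing all pairwise distances among 7 points:

d((5, -11), (25, 14)) = 32.0156
d((5, -11), (5, -18)) = 7.0
d((5, -11), (-29, 2)) = 36.4005
d((5, -11), (12, 4)) = 16.5529
d((5, -11), (-30, -24)) = 37.3363
d((5, -11), (-26, 2)) = 33.6155
d((25, 14), (5, -18)) = 37.7359
d((25, 14), (-29, 2)) = 55.3173
d((25, 14), (12, 4)) = 16.4012
d((25, 14), (-30, -24)) = 66.8506
d((25, 14), (-26, 2)) = 52.3927
d((5, -18), (-29, 2)) = 39.4462
d((5, -18), (12, 4)) = 23.0868
d((5, -18), (-30, -24)) = 35.5106
d((5, -18), (-26, 2)) = 36.8917
d((-29, 2), (12, 4)) = 41.0488
d((-29, 2), (-30, -24)) = 26.0192
d((-29, 2), (-26, 2)) = 3.0 <-- minimum
d((12, 4), (-30, -24)) = 50.4777
d((12, 4), (-26, 2)) = 38.0526
d((-30, -24), (-26, 2)) = 26.3059

Closest pair: (-29, 2) and (-26, 2) with distance 3.0

The closest pair is (-29, 2) and (-26, 2) with Euclidean distance 3.0. For 7 points, brute-force pairwise comparison is shown above. For large n, the divide-and-conquer algorithm (sort by x, recurse on halves, check the dividing strip) achieves O(n log n).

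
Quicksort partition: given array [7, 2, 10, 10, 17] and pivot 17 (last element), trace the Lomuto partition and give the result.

Lomuto partition with pivot = 17:

Initial array: [7, 2, 10, 10, 17]

arr[0]=7 <= 17: swap with position 0, array becomes [7, 2, 10, 10, 17]
arr[1]=2 <= 17: swap with position 1, array becomes [7, 2, 10, 10, 17]
arr[2]=10 <= 17: swap with position 2, array becomes [7, 2, 10, 10, 17]
arr[3]=10 <= 17: swap with position 3, array becomes [7, 2, 10, 10, 17]

Place pivot at position 4: [7, 2, 10, 10, 17]
Pivot position: 4

After partitioning with pivot 17, the array becomes [7, 2, 10, 10, 17]. The pivot is placed at index 4. All elements to the left of the pivot are <= 17, and all elements to the right are > 17.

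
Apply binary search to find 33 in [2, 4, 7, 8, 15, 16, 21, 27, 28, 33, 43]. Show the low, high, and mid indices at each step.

Binary search for 33 in [2, 4, 7, 8, 15, 16, 21, 27, 28, 33, 43]:

lo=0, hi=10, mid=5, arr[mid]=16 -> 16 < 33, search right half
lo=6, hi=10, mid=8, arr[mid]=28 -> 28 < 33, search right half
lo=9, hi=10, mid=9, arr[mid]=33 -> Found target at index 9!

Binary search finds 33 at index 9 after 3 comparisons. The search repeatedly halves the search space by comparing with the middle element.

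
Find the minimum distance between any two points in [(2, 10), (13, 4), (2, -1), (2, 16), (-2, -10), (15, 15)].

Computing all pairwise distances among 6 points:

d((2, 10), (13, 4)) = 12.53
d((2, 10), (2, -1)) = 11.0
d((2, 10), (2, 16)) = 6.0 <-- minimum
d((2, 10), (-2, -10)) = 20.3961
d((2, 10), (15, 15)) = 13.9284
d((13, 4), (2, -1)) = 12.083
d((13, 4), (2, 16)) = 16.2788
d((13, 4), (-2, -10)) = 20.5183
d((13, 4), (15, 15)) = 11.1803
d((2, -1), (2, 16)) = 17.0
d((2, -1), (-2, -10)) = 9.8489
d((2, -1), (15, 15)) = 20.6155
d((2, 16), (-2, -10)) = 26.3059
d((2, 16), (15, 15)) = 13.0384
d((-2, -10), (15, 15)) = 30.2324

Closest pair: (2, 10) and (2, 16) with distance 6.0

The closest pair is (2, 10) and (2, 16) with Euclidean distance 6.0. For 6 points, brute-force pairwise comparison is shown above. For large n, the divide-and-conquer algorithm (sort by x, recurse on halves, check the dividing strip) achieves O(n log n).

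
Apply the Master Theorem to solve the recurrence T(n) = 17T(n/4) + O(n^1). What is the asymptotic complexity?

Master Theorem for T(n) = 17T(n/4) + O(n^1):

a = 17, b = 4, c = 1
log_b(a) = log_4(17) = 2.0437

Case 1: c = 1 < log_4(17) = 2.0437
T(n) = O(n^(log_4 17))

For T(n) = 17T(n/4) + O(n^1): log_4(17) = 2.0437. This is Case 1 of the Master Theorem (c < log_b(a), work dominated by leaves), giving O(n^(log_4 17)).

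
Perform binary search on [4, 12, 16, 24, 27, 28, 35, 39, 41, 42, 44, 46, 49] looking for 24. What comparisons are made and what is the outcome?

Binary search for 24 in [4, 12, 16, 24, 27, 28, 35, 39, 41, 42, 44, 46, 49]:

lo=0, hi=12, mid=6, arr[mid]=35 -> 35 > 24, search left half
lo=0, hi=5, mid=2, arr[mid]=16 -> 16 < 24, search right half
lo=3, hi=5, mid=4, arr[mid]=27 -> 27 > 24, search left half
lo=3, hi=3, mid=3, arr[mid]=24 -> Found target at index 3!

Binary search finds 24 at index 3 after 4 comparisons. The search repeatedly halves the search space by comparing with the middle element.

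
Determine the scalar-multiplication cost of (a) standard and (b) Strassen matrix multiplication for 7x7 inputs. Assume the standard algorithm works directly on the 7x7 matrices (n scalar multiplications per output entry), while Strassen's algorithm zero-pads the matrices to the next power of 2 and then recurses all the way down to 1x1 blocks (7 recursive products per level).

Matrix multiplication for 7x7 matrices:

Strassen's algorithm requires power-of-2 dimensions. Pad 7x7 to 8x8 (next power of 2).

Standard algorithm: 7^3 = 343 multiplications
Strassen's algorithm: 7^(log2(8)) = 7^3 = 343 multiplications
Savings: 343 - 343 = 0 multiplications

Standard: 343 multiplications (7^3). Strassen: 343 multiplications (7^3, after padding to 8x8). Strassen reduces 8 recursive multiplications to 7 at each level.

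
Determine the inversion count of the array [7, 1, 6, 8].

Finding inversions in [7, 1, 6, 8]:

(0, 1): arr[0]=7 > arr[1]=1
(0, 2): arr[0]=7 > arr[2]=6

Total inversions: 2

The array has 2 inversion(s): (0,1), (0,2). Each pair (i,j) satisfies i < j and arr[i] > arr[j].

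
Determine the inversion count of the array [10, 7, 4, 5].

Finding inversions in [10, 7, 4, 5]:

(0, 1): arr[0]=10 > arr[1]=7
(0, 2): arr[0]=10 > arr[2]=4
(0, 3): arr[0]=10 > arr[3]=5
(1, 2): arr[1]=7 > arr[2]=4
(1, 3): arr[1]=7 > arr[3]=5

Total inversions: 5

The array has 5 inversion(s): (0,1), (0,2), (0,3), (1,2), (1,3). Each pair (i,j) satisfies i < j and arr[i] > arr[j].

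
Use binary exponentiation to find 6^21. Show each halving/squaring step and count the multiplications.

Computing 6^21 by squaring (build up from 6^1; each line after the first costs one multiplication):

6^1 = 6
6^2 = (6^1)^2 = 6^2 = 36
6^4 = (6^2)^2 = 36^2 = 1296
6^5 = 6 * 6^4 = 6 * 1296 = 7776
6^10 = (6^5)^2 = 7776^2 = 60466176
6^20 = (6^10)^2 = 60466176^2 = 3656158440062976
6^21 = 6 * 6^20 = 6 * 3656158440062976 = 21936950640377856

Result: 21936950640377856
Multiplications needed: 6 (6 lines after 6^1)

6^21 = 21936950640377856. Using exponentiation by squaring, this requires 6 multiplications. The key idea: if the exponent is even, square the half-power; if odd, multiply by the base once.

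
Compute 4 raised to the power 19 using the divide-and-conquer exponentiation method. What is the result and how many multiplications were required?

Computing 4^19 by squaring (build up from 4^1; each line after the first costs one multiplication):

4^1 = 4
4^2 = (4^1)^2 = 4^2 = 16
4^4 = (4^2)^2 = 16^2 = 256
4^8 = (4^4)^2 = 256^2 = 65536
4^9 = 4 * 4^8 = 4 * 65536 = 262144
4^18 = (4^9)^2 = 262144^2 = 68719476736
4^19 = 4 * 4^18 = 4 * 68719476736 = 274877906944

Result: 274877906944
Multiplications needed: 6 (6 lines after 4^1)

4^19 = 274877906944. Using exponentiation by squaring, this requires 6 multiplications. The key idea: if the exponent is even, square the half-power; if odd, multiply by the base once.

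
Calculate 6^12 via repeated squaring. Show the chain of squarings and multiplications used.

Computing 6^12 by squaring (build up from 6^1; each line after the first costs one multiplication):

6^1 = 6
6^2 = (6^1)^2 = 6^2 = 36
6^3 = 6 * 6^2 = 6 * 36 = 216
6^6 = (6^3)^2 = 216^2 = 46656
6^12 = (6^6)^2 = 46656^2 = 2176782336

Result: 2176782336
Multiplications needed: 4 (4 lines after 6^1)

6^12 = 2176782336. Using exponentiation by squaring, this requires 4 multiplications. The key idea: if the exponent is even, square the half-power; if odd, multiply by the base once.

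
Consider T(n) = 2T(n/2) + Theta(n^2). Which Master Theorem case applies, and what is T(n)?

Master Theorem for T(n) = 2T(n/2) + O(n^2):

a = 2, b = 2, c = 2
log_b(a) = log_2(2) = 1.0000

Case 3: c = 2 > log_2(2) = 1.0000
T(n) = O(n^2) = O(n^2)

For T(n) = 2T(n/2) + O(n^2): log_2(2) = 1.0000. This is Case 3 of the Master Theorem (c > log_b(a), work dominated by root), giving O(n^2).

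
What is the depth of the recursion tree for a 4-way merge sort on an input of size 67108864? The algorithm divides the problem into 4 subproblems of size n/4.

For divide and conquer with division factor 4:

Problem sizes at each level:
Level 0: 67108864
Level 1: 16777216
Level 2: 4194304
Level 3: 1048576
Level 4: 262144
Level 5: 65536
Level 6: 16384
Level 7: 4096
Level 8: 1024
Level 9: 256
Level 10: 64
Level 11: 16
Level 12: 4
Level 13: 1

The root is level 0 and the size-1 base case is level 13 (the tree spans levels 0 through 13, i.e. 14 levels counting the root), so the depth is the number of divisions: log_4(67108864) = 13

The recursion tree depth is log_4(67108864) = 13. At each level, the problem size is divided by 4, so it takes 13 divisions to reduce to a base case of size 1. The algorithm makes 4 recursive calls at each level.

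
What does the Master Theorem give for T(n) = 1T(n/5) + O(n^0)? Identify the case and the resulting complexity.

Master Theorem for T(n) = 1T(n/5) + O(n^0):

a = 1, b = 5, c = 0
log_b(a) = log_5(1) = 0.0000

Case 2: c = 0 = log_5(1) = 0.0000
T(n) = O(n^0 log n) = O(log n)

For T(n) = 1T(n/5) + O(n^0): log_5(1) = 0.0000. This is Case 2 of the Master Theorem (c = log_b(a), equal work at all levels), giving O(log n).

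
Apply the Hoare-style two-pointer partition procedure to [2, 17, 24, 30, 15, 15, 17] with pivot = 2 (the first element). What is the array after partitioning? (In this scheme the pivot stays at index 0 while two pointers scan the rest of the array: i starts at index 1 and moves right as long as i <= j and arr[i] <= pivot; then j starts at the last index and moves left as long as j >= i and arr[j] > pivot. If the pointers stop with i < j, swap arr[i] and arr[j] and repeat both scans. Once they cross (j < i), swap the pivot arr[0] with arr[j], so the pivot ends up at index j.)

Hoare-style two-pointer partition with pivot = 2:

Initial array: [2, 17, 24, 30, 15, 15, 17]

Pointers start at i = 1, j = 6.
i ends at 1, j ends at 0: the pointers have crossed (j < i), so scanning stops.

j = 0, so swapping arr[0] with arr[j] leaves the pivot at position 0: [2, 17, 24, 30, 15, 15, 17]
Pivot position: 0

After partitioning with pivot 2, the array becomes [2, 17, 24, 30, 15, 15, 17]. The pivot is placed at index 0. All elements to the left of the pivot are <= 2, and all elements to the right are > 2.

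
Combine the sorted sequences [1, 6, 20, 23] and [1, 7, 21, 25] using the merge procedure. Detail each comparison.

Merging process:

Compare 1 vs 1: take 1 from left. Merged: [1]
Compare 6 vs 1: take 1 from right. Merged: [1, 1]
Compare 6 vs 7: take 6 from left. Merged: [1, 1, 6]
Compare 20 vs 7: take 7 from right. Merged: [1, 1, 6, 7]
Compare 20 vs 21: take 20 from left. Merged: [1, 1, 6, 7, 20]
Compare 23 vs 21: take 21 from right. Merged: [1, 1, 6, 7, 20, 21]
Compare 23 vs 25: take 23 from left. Merged: [1, 1, 6, 7, 20, 21, 23]
Append remaining from right: [25]. Merged: [1, 1, 6, 7, 20, 21, 23, 25]

Final merged array: [1, 1, 6, 7, 20, 21, 23, 25]
Total comparisons: 7

The merged array is [1, 1, 6, 7, 20, 21, 23, 25], requiring 7 comparisons. The merge step runs in O(n) time where n is the total number of elements.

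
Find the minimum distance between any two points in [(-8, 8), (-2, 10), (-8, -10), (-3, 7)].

Computing all pairwise distances among 4 points:

d((-8, 8), (-2, 10)) = 6.3246
d((-8, 8), (-8, -10)) = 18.0
d((-8, 8), (-3, 7)) = 5.099
d((-2, 10), (-8, -10)) = 20.8806
d((-2, 10), (-3, 7)) = 3.1623 <-- minimum
d((-8, -10), (-3, 7)) = 17.72

Closest pair: (-2, 10) and (-3, 7) with distance 3.1623

The closest pair is (-2, 10) and (-3, 7) with Euclidean distance 3.1623. For 4 points, brute-force pairwise comparison is shown above. For large n, the divide-and-conquer algorithm (sort by x, recurse on halves, check the dividing strip) achieves O(n log n).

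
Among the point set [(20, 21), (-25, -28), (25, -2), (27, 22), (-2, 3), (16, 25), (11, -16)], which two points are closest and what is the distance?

Computing all pairwise distances among 7 points:

d((20, 21), (-25, -28)) = 66.5282
d((20, 21), (25, -2)) = 23.5372
d((20, 21), (27, 22)) = 7.0711
d((20, 21), (-2, 3)) = 28.4253
d((20, 21), (16, 25)) = 5.6569 <-- minimum
d((20, 21), (11, -16)) = 38.0789
d((-25, -28), (25, -2)) = 56.356
d((-25, -28), (27, 22)) = 72.1388
d((-25, -28), (-2, 3)) = 38.6005
d((-25, -28), (16, 25)) = 67.0075
d((-25, -28), (11, -16)) = 37.9473
d((25, -2), (27, 22)) = 24.0832
d((25, -2), (-2, 3)) = 27.4591
d((25, -2), (16, 25)) = 28.4605
d((25, -2), (11, -16)) = 19.799
d((27, 22), (-2, 3)) = 34.6699
d((27, 22), (16, 25)) = 11.4018
d((27, 22), (11, -16)) = 41.2311
d((-2, 3), (16, 25)) = 28.4253
d((-2, 3), (11, -16)) = 23.0217
d((16, 25), (11, -16)) = 41.3038

Closest pair: (20, 21) and (16, 25) with distance 5.6569

The closest pair is (20, 21) and (16, 25) with Euclidean distance 5.6569. For 7 points, brute-force pairwise comparison is shown above. For large n, the divide-and-conquer algorithm (sort by x, recurse on halves, check the dividing strip) achieves O(n log n).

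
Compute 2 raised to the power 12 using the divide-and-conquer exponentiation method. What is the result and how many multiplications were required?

Computing 2^12 by squaring (build up from 2^1; each line after the first costs one multiplication):

2^1 = 2
2^2 = (2^1)^2 = 2^2 = 4
2^3 = 2 * 2^2 = 2 * 4 = 8
2^6 = (2^3)^2 = 8^2 = 64
2^12 = (2^6)^2 = 64^2 = 4096

Result: 4096
Multiplications needed: 4 (4 lines after 2^1)

2^12 = 4096. Using exponentiation by squaring, this requires 4 multiplications. The key idea: if the exponent is even, square the half-power; if odd, multiply by the base once.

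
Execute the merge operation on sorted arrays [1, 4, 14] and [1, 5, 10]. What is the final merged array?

Merging process:

Compare 1 vs 1: take 1 from left. Merged: [1]
Compare 4 vs 1: take 1 from right. Merged: [1, 1]
Compare 4 vs 5: take 4 from left. Merged: [1, 1, 4]
Compare 14 vs 5: take 5 from right. Merged: [1, 1, 4, 5]
Compare 14 vs 10: take 10 from right. Merged: [1, 1, 4, 5, 10]
Append remaining from left: [14]. Merged: [1, 1, 4, 5, 10, 14]

Final merged array: [1, 1, 4, 5, 10, 14]
Total comparisons: 5

The merged array is [1, 1, 4, 5, 10, 14], requiring 5 comparisons. The merge step runs in O(n) time where n is the total number of elements.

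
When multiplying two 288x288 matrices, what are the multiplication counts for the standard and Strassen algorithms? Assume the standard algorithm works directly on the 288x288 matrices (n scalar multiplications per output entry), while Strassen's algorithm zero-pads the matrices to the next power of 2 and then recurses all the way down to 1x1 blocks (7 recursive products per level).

Matrix multiplication for 288x288 matrices:

Strassen's algorithm requires power-of-2 dimensions. Pad 288x288 to 512x512 (next power of 2).

Standard algorithm: 288^3 = 23887872 multiplications
Strassen's algorithm: 7^(log2(512)) = 7^9 = 40353607 multiplications
Difference: 23887872 - 40353607 = -16465735 (Strassen uses MORE here due to padding overhead — for small or just-over-power-of-2 n, padding can outweigh the per-level savings)

Standard: 23887872 multiplications (288^3). Strassen: 40353607 multiplications (7^9, after padding to 512x512). Strassen reduces 8 recursive multiplications to 7 at each level.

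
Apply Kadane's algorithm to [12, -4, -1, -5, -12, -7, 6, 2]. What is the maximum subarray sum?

Using Kadane's algorithm on [12, -4, -1, -5, -12, -7, 6, 2]:

Scanning through the array:
Position 1 (value -4): max_ending_here = 8, max_so_far = 12
Position 2 (value -1): max_ending_here = 7, max_so_far = 12
Position 3 (value -5): max_ending_here = 2, max_so_far = 12
Position 4 (value -12): max_ending_here = -10, max_so_far = 12
Position 5 (value -7): max_ending_here = -7, max_so_far = 12
Position 6 (value 6): max_ending_here = 6, max_so_far = 12
Position 7 (value 2): max_ending_here = 8, max_so_far = 12

Maximum subarray: [12]
Maximum sum: 12

The maximum subarray is [12] with sum 12. This subarray runs from index 0 to index 0.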